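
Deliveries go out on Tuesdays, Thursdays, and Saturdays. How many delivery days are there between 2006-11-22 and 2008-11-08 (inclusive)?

308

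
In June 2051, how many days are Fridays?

5

2051-06-01 is a Thursday.
The range spans 30 days (inclusive of both endpoints).
30 = 7 × 4 + 2, so there are 4 full weeks plus 2 extra days.
Each full week contributes one Friday: 4 so far.
The 2 extra days are Thursday, Friday — 1 of them qualifies.
Total: 4 + 1 = 5.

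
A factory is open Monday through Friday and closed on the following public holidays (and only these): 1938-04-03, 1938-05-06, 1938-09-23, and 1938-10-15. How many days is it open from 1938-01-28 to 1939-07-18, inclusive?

1938-01-28 is a Friday.
From 1938-01-28 to 1939-07-18 is 537 days inclusive.
537 = 7 × 76 + 5, so there are 76 full weeks plus 5 extra days.
Each full week contributes 5 weekdays (Mon–Fri): 76 × 5 = 380.
The 5 extra days are Fri, Sat, Sun, Mon, Tue — 3 of them qualify.
Total: 380 + 3 = 383.
Holidays: 1938-04-03 (Sun); 1938-05-06 (Fri); 1938-09-23 (Fri); 1938-10-15 (Sat).
2 of the 4 holidays fall on weekdays; the rest are weekends and were already excluded.
Business days: 383 − 2 = 381.

381 business days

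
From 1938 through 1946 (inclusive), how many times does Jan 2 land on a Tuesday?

2

Day of week of January 2 in each year:
1938: Sun, 1939: Mon, 1940: Tue ✓, 1941: Thu, 1942: Fri, 1943: Sat, 1944: Sun, 1945: Tue ✓, 1946: Wed
Tuesdays: 1940, 1945.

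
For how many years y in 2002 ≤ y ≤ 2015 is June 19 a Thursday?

3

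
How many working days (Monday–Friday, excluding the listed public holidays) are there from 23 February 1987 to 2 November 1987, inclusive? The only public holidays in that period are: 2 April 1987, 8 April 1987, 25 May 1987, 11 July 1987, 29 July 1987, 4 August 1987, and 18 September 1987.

23 February 1987 is a Monday.
That's 253 days from start to end, counting both.
253 = 7 × 36 + 1, so there are 36 full weeks plus 1 extra day.
Each full week contributes 5 weekdays (Mon–Fri): 36 × 5 = 180.
The 1 extra day is Monday — 1 of them qualifies.
Total: 180 + 1 = 181.
Holidays: 2 April 1987 (Thu); 8 April 1987 (Wed); 25 May 1987 (Mon); 11 July 1987 (Sat); 29 July 1987 (Wed); 4 August 1987 (Tue); 18 September 1987 (Fri).
6 of the 7 holidays fall on weekdays; the rest are weekends and were already excluded.
Business days: 181 − 6 = 175.

175 working days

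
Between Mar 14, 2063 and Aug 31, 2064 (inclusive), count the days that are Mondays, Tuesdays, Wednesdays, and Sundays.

306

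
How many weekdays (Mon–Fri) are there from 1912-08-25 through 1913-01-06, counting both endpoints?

1912-08-25 is a Sunday.
That's 135 days from start to end, counting both.
135 = 7 × 19 + 2, so there are 19 full weeks plus 2 extra days.
Each full week contributes 5 weekdays (Mon–Fri): 19 × 5 = 95.
The 2 extra days are Sun, Mon — 1 of them qualifies.
Total: 95 + 1 = 96.

96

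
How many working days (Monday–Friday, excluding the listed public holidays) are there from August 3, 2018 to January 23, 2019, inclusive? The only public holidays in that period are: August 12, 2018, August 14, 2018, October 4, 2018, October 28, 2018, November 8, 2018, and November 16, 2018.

120

August 3, 2018 is a Friday.
That's 174 days from start to end, counting both.
174 = 7 × 24 + 6, so there are 24 full weeks plus 6 extra days.
Each full week contributes 5 weekdays (Mon–Fri): 24 × 5 = 120.
The 6 extra days are Friday, Saturday, Sunday, Monday, Tuesday, Wednesday — 4 of them qualify.
Total: 120 + 4 = 124.
Holidays: August 12, 2018 (Sun); August 14, 2018 (Tue); October 4, 2018 (Thu); October 28, 2018 (Sun); November 8, 2018 (Thu); November 16, 2018 (Fri).
4 of the 6 holidays fall on weekdays; the rest are weekends and were already excluded.
Business days: 124 − 4 = 120.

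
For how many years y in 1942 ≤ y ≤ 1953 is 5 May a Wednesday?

2

Day of week of May 5 in each year:
1942: Tue, 1943: Wed ✓, 1944: Fri, 1945: Sat, 1946: Sun, 1947: Mon, 1948: Wed ✓, 1949: Thu, 1950: Fri, 1951: Sat, 1952: Mon, 1953: Tue
Wednesdays: 1943, 1948.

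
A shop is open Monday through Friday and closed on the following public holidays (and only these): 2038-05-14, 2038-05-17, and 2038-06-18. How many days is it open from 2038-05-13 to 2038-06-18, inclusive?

24 working days

2038-05-13 is a Thursday.
From 2038-05-13 to 2038-06-18 is 37 days inclusive.
37 = 7 × 5 + 2, so there are 5 full weeks plus 2 extra days.
Each full week contributes 5 weekdays (Mon–Fri): 5 × 5 = 25.
The 2 extra days are Thu, Fri — 2 of them qualify.
Total: 25 + 2 = 27.
Holidays: 2038-05-14 (Fri); 2038-05-17 (Mon); 2038-06-18 (Fri).
All 3 holidays fall on weekdays, so subtract 3.
Business days: 27 − 3 = 24.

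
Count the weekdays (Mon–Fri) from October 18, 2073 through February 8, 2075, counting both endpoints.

343

October 18, 2073 is a Wednesday.
The range spans 479 days (inclusive of both endpoints).
479 = 7 × 68 + 3, so there are 68 full weeks plus 3 extra days.
Each full week contributes 5 weekdays (Mon–Fri): 68 × 5 = 340.
The 3 extra days are Wed, Thu, Fri — 3 of them qualify.
Total: 340 + 3 = 343.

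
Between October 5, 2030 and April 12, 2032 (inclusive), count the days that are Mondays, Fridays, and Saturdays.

October 5, 2030 is a Saturday.
The range spans 556 days (inclusive of both endpoints).
556 = 7 × 79 + 3, so there are 79 full weeks plus 3 extra days.
Each full week contributes 3 days from the set (Mon, Fri, Sat): 79 × 3 = 237.
The 3 extra days are Saturday, Sunday, Monday — 2 of them qualify.
Total: 237 + 2 = 239.

239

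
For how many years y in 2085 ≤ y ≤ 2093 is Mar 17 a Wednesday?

1

Day of week of March 17 in each year:
2085: Sat, 2086: Sun, 2087: Mon, 2088: Wed ✓, 2089: Thu, 2090: Fri, 2091: Sat, 2092: Mon, 2093: Tue
Wednesdays: 2088.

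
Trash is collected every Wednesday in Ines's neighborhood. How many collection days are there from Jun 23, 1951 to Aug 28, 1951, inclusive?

9 Wednesdays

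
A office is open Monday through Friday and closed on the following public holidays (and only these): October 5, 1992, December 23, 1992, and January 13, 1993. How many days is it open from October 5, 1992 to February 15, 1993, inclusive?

93

October 5, 1992 is a Monday.
The range spans 134 days (inclusive of both endpoints).
134 = 7 × 19 + 1, so there are 19 full weeks plus 1 extra day.
Each full week contributes 5 weekdays (Mon–Fri): 19 × 5 = 95.
The 1 extra day is Mon — 1 of them qualifies.
Total: 95 + 1 = 96.
Holidays: October 5, 1992 (Mon); December 23, 1992 (Wed); January 13, 1993 (Wed).
All 3 holidays fall on weekdays, so subtract 3.
Business days: 96 − 3 = 93.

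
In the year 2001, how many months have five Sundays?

A month has five Sundays exactly when Sunday falls within its first (length − 28) days.
Jan: 31 days, starts Mon → 5 of Mon, Tue, Wed
Feb: 28 days, starts Thu → 5 of (none)
Mar: 31 days, starts Thu → 5 of Thu, Fri, Sat
Apr: 30 days, starts Sun → 5 of Sun, Mon ✓
May: 31 days, starts Tue → 5 of Tue, Wed, Thu
Jun: 30 days, starts Fri → 5 of Fri, Sat
Jul: 31 days, starts Sun → 5 of Sun, Mon, Tue ✓
Aug: 31 days, starts Wed → 5 of Wed, Thu, Fri
Sep: 30 days, starts Sat → 5 of Sat, Sun ✓
Oct: 31 days, starts Mon → 5 of Mon, Tue, Wed
Nov: 30 days, starts Thu → 5 of Thu, Fri
Dec: 31 days, starts Sat → 5 of Sat, Sun, Mon ✓
Months with five Sundays: Apr, Jul, Sep, Dec.

4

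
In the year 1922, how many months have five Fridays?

4

A month has five Fridays exactly when Friday falls within its first (length − 28) days.
Jan: 31 days, starts Sun → 5 of Sun, Mon, Tue
Feb: 28 days, starts Wed → 5 of (none)
Mar: 31 days, starts Wed → 5 of Wed, Thu, Fri ✓
Apr: 30 days, starts Sat → 5 of Sat, Sun
May: 31 days, starts Mon → 5 of Mon, Tue, Wed
Jun: 30 days, starts Thu → 5 of Thu, Fri ✓
Jul: 31 days, starts Sat → 5 of Sat, Sun, Mon
Aug: 31 days, starts Tue → 5 of Tue, Wed, Thu
Sep: 30 days, starts Fri → 5 of Fri, Sat ✓
Oct: 31 days, starts Sun → 5 of Sun, Mon, Tue
Nov: 30 days, starts Wed → 5 of Wed, Thu
Dec: 31 days, starts Fri → 5 of Fri, Sat, Sun ✓
Months with five Fridays: Mar, Jun, Sep, Dec.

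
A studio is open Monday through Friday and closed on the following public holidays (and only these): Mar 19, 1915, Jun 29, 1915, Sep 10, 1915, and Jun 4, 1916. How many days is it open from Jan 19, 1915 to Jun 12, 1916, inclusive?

Jan 19, 1915 is a Tuesday.
That's 511 days from start to end, counting both.
511 = 7 × 73, so the span is exactly 73 full weeks.
Each full week contributes 5 weekdays (Mon–Fri): 73 × 5 = 365.
Holidays: Mar 19, 1915 (Fri); Jun 29, 1915 (Tue); Sep 10, 1915 (Fri); Jun 4, 1916 (Sun).
3 of the 4 holidays fall on weekdays; the rest are weekends and were already excluded.
Business days: 365 − 3 = 362.

362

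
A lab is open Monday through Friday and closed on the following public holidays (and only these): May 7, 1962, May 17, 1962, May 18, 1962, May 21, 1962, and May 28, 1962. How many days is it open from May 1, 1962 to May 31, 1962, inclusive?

May 1, 1962 is a Tuesday.
From May 1, 1962 to May 31, 1962 is 31 days inclusive.
31 = 7 × 4 + 3, so there are 4 full weeks plus 3 extra days.
Each full week contributes 5 weekdays (Mon–Fri): 4 × 5 = 20.
The 3 extra days are Tue, Wed, Thu — 3 of them qualify.
Total: 20 + 3 = 23.
Holidays: May 7, 1962 (Mon); May 17, 1962 (Thu); May 18, 1962 (Fri); May 21, 1962 (Mon); May 28, 1962 (Mon).
All 5 holidays fall on weekdays, so subtract 5.
Business days: 23 − 5 = 18.

18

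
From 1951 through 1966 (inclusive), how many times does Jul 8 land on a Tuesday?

2

Day of week of July 8 in each year:
1951: Sun, 1952: Tue ✓, 1953: Wed, 1954: Thu, 1955: Fri, 1956: Sun, 1957: Mon, 1958: Tue ✓, 1959: Wed, 1960: Fri, 1961: Sat, 1962: Sun, 1963: Mon, 1964: Wed, 1965: Thu, 1966: Fri
Tuesdays: 1952, 1958.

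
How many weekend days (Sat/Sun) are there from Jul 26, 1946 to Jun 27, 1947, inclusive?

96

Jul 26, 1946 is a Friday.
That's 337 days from start to end, counting both.
337 = 7 × 48 + 1, so there are 48 full weeks plus 1 extra day.
Each full week contributes 2 weekend days (Sat, Sun): 48 × 2 = 96.
The 1 extra day is Friday — none qualify.
Total: 96 + 0 = 96.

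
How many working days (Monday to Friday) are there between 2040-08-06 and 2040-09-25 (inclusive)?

37

2040-08-06 is a Monday.
The range spans 51 days (inclusive of both endpoints).
51 = 7 × 7 + 2, so there are 7 full weeks plus 2 extra days.
Each full week contributes 5 weekdays (Mon–Fri): 7 × 5 = 35.
The 2 extra days are Monday, Tuesday — 2 of them qualify.
Total: 35 + 2 = 37.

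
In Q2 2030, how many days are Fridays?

1 April 2030 is a Monday.
From 1 April 2030 to 30 June 2030 is 91 days inclusive.
91 = 7 × 13, so the span is exactly 13 full weeks.
Each full week contributes one Friday: 13 so far.
Total: 13.

13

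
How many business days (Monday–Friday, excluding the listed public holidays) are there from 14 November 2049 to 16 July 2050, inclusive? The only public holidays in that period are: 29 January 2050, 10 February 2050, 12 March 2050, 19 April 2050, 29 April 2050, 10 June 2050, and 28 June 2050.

170

14 November 2049 is a Sunday.
From 14 November 2049 to 16 July 2050 is 245 days inclusive.
245 = 7 × 35, so the span is exactly 35 full weeks.
Each full week contributes 5 weekdays (Mon–Fri): 35 × 5 = 175.
Holidays: 29 January 2050 (Sat); 10 February 2050 (Thu); 12 March 2050 (Sat); 19 April 2050 (Tue); 29 April 2050 (Fri); 10 June 2050 (Fri); 28 June 2050 (Tue).
5 of the 7 holidays fall on weekdays; the rest are weekends and were already excluded.
Business days: 175 − 5 = 170.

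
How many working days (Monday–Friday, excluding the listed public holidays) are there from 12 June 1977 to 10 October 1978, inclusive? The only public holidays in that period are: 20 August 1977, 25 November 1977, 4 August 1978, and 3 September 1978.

345

12 June 1977 is a Sunday.
The range spans 486 days (inclusive of both endpoints).
486 = 7 × 69 + 3, so there are 69 full weeks plus 3 extra days.
Each full week contributes 5 weekdays (Mon–Fri): 69 × 5 = 345.
The 3 extra days are Sun, Mon, Tue — 2 of them qualify.
Total: 345 + 2 = 347.
Holidays: 20 August 1977 (Sat); 25 November 1977 (Fri); 4 August 1978 (Fri); 3 September 1978 (Sun).
2 of the 4 holidays fall on weekdays; the rest are weekends and were already excluded.
Business days: 347 − 2 = 345.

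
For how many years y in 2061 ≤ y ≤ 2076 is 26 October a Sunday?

2

Day of week of October 26 in each year:
2061: Wed, 2062: Thu, 2063: Fri, 2064: Sun ✓, 2065: Mon, 2066: Tue, 2067: Wed, 2068: Fri, 2069: Sat, 2070: Sun ✓, 2071: Mon, 2072: Wed, 2073: Thu, 2074: Fri, 2075: Sat, 2076: Mon
Sundays: 2064, 2070.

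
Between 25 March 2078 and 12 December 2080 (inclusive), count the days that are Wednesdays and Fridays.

284

25 March 2078 is a Friday.
The range spans 994 days (inclusive of both endpoints).
994 = 7 × 142, so the span is exactly 142 full weeks.
Each full week contributes 2 days from the set (Wed, Fri): 142 × 2 = 284.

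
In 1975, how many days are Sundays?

52

1 January 1975 is a Wednesday.
That's 365 days from start to end, counting both.
365 = 7 × 52 + 1, so there are 52 full weeks plus 1 extra day.
Each full week contributes one Sunday: 52 so far.
The 1 extra day is Wed — none qualify.
Total: 52 + 0 = 52.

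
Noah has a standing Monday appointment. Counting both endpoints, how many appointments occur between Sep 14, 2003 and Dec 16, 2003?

Sep 14, 2003 is a Sunday.
The range spans 94 days (inclusive of both endpoints).
94 = 7 × 13 + 3, so there are 13 full weeks plus 3 extra days.
Each full week contributes one Monday: 13 so far.
The 3 extra days are Sun, Mon, Tue — 1 of them qualifies.
Total: 13 + 1 = 14.

14 Mondays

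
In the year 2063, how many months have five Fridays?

4

A month has five Fridays exactly when Friday falls within its first (length − 28) days.
Jan: 31 days, starts Mon → 5 of Mon, Tue, Wed
Feb: 28 days, starts Thu → 5 of (none)
Mar: 31 days, starts Thu → 5 of Thu, Fri, Sat ✓
Apr: 30 days, starts Sun → 5 of Sun, Mon
May: 31 days, starts Tue → 5 of Tue, Wed, Thu
Jun: 30 days, starts Fri → 5 of Fri, Sat ✓
Jul: 31 days, starts Sun → 5 of Sun, Mon, Tue
Aug: 31 days, starts Wed → 5 of Wed, Thu, Fri ✓
Sep: 30 days, starts Sat → 5 of Sat, Sun
Oct: 31 days, starts Mon → 5 of Mon, Tue, Wed
Nov: 30 days, starts Thu → 5 of Thu, Fri ✓
Dec: 31 days, starts Sat → 5 of Sat, Sun, Mon
Months with five Fridays: Mar, Jun, Aug, Nov.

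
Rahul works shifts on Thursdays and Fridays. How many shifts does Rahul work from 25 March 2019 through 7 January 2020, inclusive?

82

25 March 2019 is a Monday.
The range spans 289 days (inclusive of both endpoints).
289 = 7 × 41 + 2, so there are 41 full weeks plus 2 extra days.
Each full week contributes 2 days from the set (Thu, Fri): 41 × 2 = 82.
The 2 extra days are Mon, Tue — none qualify.
Total: 82 + 0 = 82.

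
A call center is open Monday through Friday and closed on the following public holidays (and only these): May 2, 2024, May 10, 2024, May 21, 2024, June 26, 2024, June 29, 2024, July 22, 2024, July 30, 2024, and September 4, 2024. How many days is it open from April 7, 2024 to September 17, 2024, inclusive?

110

April 7, 2024 is a Sunday.
The range spans 164 days (inclusive of both endpoints).
164 = 7 × 23 + 3, so there are 23 full weeks plus 3 extra days.
Each full week contributes 5 weekdays (Mon–Fri): 23 × 5 = 115.
The 3 extra days are Sun, Mon, Tue — 2 of them qualify.
Total: 115 + 2 = 117.
Holidays: May 2, 2024 (Thu); May 10, 2024 (Fri); May 21, 2024 (Tue); June 26, 2024 (Wed); June 29, 2024 (Sat); July 22, 2024 (Mon); July 30, 2024 (Tue); September 4, 2024 (Wed).
7 of the 8 holidays fall on weekdays; the rest are weekends and were already excluded.
Business days: 117 − 7 = 110.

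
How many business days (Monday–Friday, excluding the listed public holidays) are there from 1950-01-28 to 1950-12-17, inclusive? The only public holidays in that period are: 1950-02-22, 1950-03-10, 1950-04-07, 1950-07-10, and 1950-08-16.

1950-01-28 is a Saturday.
From 1950-01-28 to 1950-12-17 is 324 days inclusive.
324 = 7 × 46 + 2, so there are 46 full weeks plus 2 extra days.
Each full week contributes 5 weekdays (Mon–Fri): 46 × 5 = 230.
The 2 extra days are Saturday, Sunday — none qualify.
Total: 230 + 0 = 230.
Holidays: 1950-02-22 (Wed); 1950-03-10 (Fri); 1950-04-07 (Fri); 1950-07-10 (Mon); 1950-08-16 (Wed).
All 5 holidays fall on weekdays, so subtract 5.
Business days: 230 − 5 = 225.

225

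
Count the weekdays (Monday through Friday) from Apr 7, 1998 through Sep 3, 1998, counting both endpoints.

108

Apr 7, 1998 is a Tuesday.
The range spans 150 days (inclusive of both endpoints).
150 = 7 × 21 + 3, so there are 21 full weeks plus 3 extra days.
Each full week contributes 5 weekdays (Mon–Fri): 21 × 5 = 105.
The 3 extra days are Tue, Wed, Thu — 3 of them qualify.
Total: 105 + 3 = 108.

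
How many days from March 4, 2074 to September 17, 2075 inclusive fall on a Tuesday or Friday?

161

March 4, 2074 is a Sunday.
From March 4, 2074 to September 17, 2075 is 563 days inclusive.
563 = 7 × 80 + 3, so there are 80 full weeks plus 3 extra days.
Each full week contributes 2 days from the set (Tue, Fri): 80 × 2 = 160.
The 3 extra days are Sunday, Monday, Tuesday — 1 of them qualifies.
Total: 160 + 1 = 161.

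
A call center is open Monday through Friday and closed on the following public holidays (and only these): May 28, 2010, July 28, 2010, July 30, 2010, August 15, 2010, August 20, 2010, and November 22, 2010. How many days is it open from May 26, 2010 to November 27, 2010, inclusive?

128

May 26, 2010 is a Wednesday.
The range spans 186 days (inclusive of both endpoints).
186 = 7 × 26 + 4, so there are 26 full weeks plus 4 extra days.
Each full week contributes 5 weekdays (Mon–Fri): 26 × 5 = 130.
The 4 extra days are Wed, Thu, Fri, Sat — 3 of them qualify.
Total: 130 + 3 = 133.
Holidays: May 28, 2010 (Fri); July 28, 2010 (Wed); July 30, 2010 (Fri); August 15, 2010 (Sun); August 20, 2010 (Fri); November 22, 2010 (Mon).
5 of the 6 holidays fall on weekdays; the rest are weekends and were already excluded.
Business days: 133 − 5 = 128.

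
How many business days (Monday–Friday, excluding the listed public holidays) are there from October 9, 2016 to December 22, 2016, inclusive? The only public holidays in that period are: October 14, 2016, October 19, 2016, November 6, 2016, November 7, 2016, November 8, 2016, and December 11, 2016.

50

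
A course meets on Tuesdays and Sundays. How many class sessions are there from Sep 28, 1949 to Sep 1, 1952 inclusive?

305

Sep 28, 1949 is a Wednesday.
That's 1070 days from start to end, counting both.
1070 = 7 × 152 + 6, so there are 152 full weeks plus 6 extra days.
Each full week contributes 2 days from the set (Tue, Sun): 152 × 2 = 304.
The 6 extra days are Wednesday, Thursday, Friday, Saturday, Sunday, Monday — 1 of them qualifies.
Total: 304 + 1 = 305.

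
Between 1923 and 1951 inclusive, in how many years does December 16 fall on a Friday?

Day of week of December 16 in each year:
1923: Sun, 1924: Tue, 1925: Wed, 1926: Thu, 1927: Fri ✓, 1928: Sun, 1929: Mon, 1930: Tue, 1931: Wed, 1932: Fri ✓, 1933: Sat, 1934: Sun, 1935: Mon, 1936: Wed, 1937: Thu, 1938: Fri ✓, 1939: Sat, 1940: Mon, 1941: Tue, 1942: Wed, 1943: Thu, 1944: Sat, 1945: Sun, 1946: Mon, 1947: Tue, 1948: Thu, 1949: Fri ✓, 1950: Sat, 1951: Sun
Fridays: 1927, 1932, 1938, 1949.

4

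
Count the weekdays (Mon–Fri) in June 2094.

June 1, 2094 is a Tuesday.
The range spans 30 days (inclusive of both endpoints).
30 = 7 × 4 + 2, so there are 4 full weeks plus 2 extra days.
Each full week contributes 5 weekdays (Mon–Fri): 4 × 5 = 20.
The 2 extra days are Tuesday, Wednesday — 2 of them qualify.
Total: 20 + 2 = 22.

22 weekdays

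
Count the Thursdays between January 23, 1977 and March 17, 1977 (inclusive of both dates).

8

January 23, 1977 is a Sunday.
The range spans 54 days (inclusive of both endpoints).
54 = 7 × 7 + 5, so there are 7 full weeks plus 5 extra days.
Each full week contributes one Thursday: 7 so far.
The 5 extra days are Sunday, Monday, Tuesday, Wednesday, Thursday — 1 of them qualifies.
Total: 7 + 1 = 8.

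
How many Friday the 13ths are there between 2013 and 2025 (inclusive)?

22

Friday-the-13ths by year:
2013: Sep, Dec
2014: Jun
2015: Feb, Mar, Nov
2016: May
2017: Jan, Oct
2018: Apr, Jul
2019: Sep, Dec
2020: Mar, Nov
2021: Aug
2022: May
2023: Jan, Oct
2024: Sep, Dec
2025: Jun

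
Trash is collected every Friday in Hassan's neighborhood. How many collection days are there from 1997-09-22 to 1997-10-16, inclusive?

3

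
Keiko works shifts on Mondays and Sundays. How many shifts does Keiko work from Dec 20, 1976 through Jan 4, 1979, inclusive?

213

Dec 20, 1976 is a Monday.
That's 746 days from start to end, counting both.
746 = 7 × 106 + 4, so there are 106 full weeks plus 4 extra days.
Each full week contributes 2 days from the set (Mon, Sun): 106 × 2 = 212.
The 4 extra days are Mon, Tue, Wed, Thu — 1 of them qualifies.
Total: 212 + 1 = 213.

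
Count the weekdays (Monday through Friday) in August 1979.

23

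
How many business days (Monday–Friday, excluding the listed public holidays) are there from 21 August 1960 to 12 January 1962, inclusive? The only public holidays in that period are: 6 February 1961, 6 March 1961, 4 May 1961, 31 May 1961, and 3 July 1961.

360 business days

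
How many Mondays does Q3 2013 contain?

1 July 2013 is a Monday.
The range spans 92 days (inclusive of both endpoints).
92 = 7 × 13 + 1, so there are 13 full weeks plus 1 extra day.
Each full week contributes one Monday: 13 so far.
The 1 extra day is Mon — 1 of them qualifies.
Total: 13 + 1 = 14.

14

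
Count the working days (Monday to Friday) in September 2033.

22 weekdays

Sep 1, 2033 is a Thursday.
The range spans 30 days (inclusive of both endpoints).
30 = 7 × 4 + 2, so there are 4 full weeks plus 2 extra days.
Each full week contributes 5 weekdays (Mon–Fri): 4 × 5 = 20.
The 2 extra days are Thursday, Friday — 2 of them qualify.
Total: 20 + 2 = 22.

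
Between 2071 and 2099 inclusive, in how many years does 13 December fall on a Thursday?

4

Day of week of December 13 in each year:
2071: Sun, 2072: Tue, 2073: Wed, 2074: Thu ✓, 2075: Fri, 2076: Sun, 2077: Mon, 2078: Tue, 2079: Wed, 2080: Fri, 2081: Sat, 2082: Sun, 2083: Mon, 2084: Wed, 2085: Thu ✓, 2086: Fri, 2087: Sat, 2088: Mon, 2089: Tue, 2090: Wed, 2091: Thu ✓, 2092: Sat, 2093: Sun, 2094: Mon, 2095: Tue, 2096: Thu ✓, 2097: Fri, 2098: Sat, 2099: Sun
Thursdays: 2074, 2085, 2091, 2096.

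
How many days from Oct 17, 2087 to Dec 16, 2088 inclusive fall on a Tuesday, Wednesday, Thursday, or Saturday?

Oct 17, 2087 is a Friday.
From Oct 17, 2087 to Dec 16, 2088 is 427 days inclusive.
427 = 7 × 61, so the span is exactly 61 full weeks.
Each full week contributes 4 days from the set (Tue, Wed, Thu, Sat): 61 × 4 = 244.

244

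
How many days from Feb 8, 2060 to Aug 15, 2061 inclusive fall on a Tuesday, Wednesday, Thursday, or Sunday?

317

Feb 8, 2060 is a Sunday.
The range spans 555 days (inclusive of both endpoints).
555 = 7 × 79 + 2, so there are 79 full weeks plus 2 extra days.
Each full week contributes 4 days from the set (Tue, Wed, Thu, Sun): 79 × 4 = 316.
The 2 extra days are Sunday, Monday — 1 of them qualifies.
Total: 316 + 1 = 317.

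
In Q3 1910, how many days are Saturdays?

Jul 1, 1910 is a Friday.
That's 92 days from start to end, counting both.
92 = 7 × 13 + 1, so there are 13 full weeks plus 1 extra day.
Each full week contributes one Saturday: 13 so far.
The 1 extra day is Fri — none qualify.
Total: 13 + 0 = 13.

13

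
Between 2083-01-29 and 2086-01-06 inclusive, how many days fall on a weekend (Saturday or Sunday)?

2083-01-29 is a Friday.
The range spans 1074 days (inclusive of both endpoints).
1074 = 7 × 153 + 3, so there are 153 full weeks plus 3 extra days.
Each full week contributes 2 weekend days (Sat, Sun): 153 × 2 = 306.
The 3 extra days are Fri, Sat, Sun — 2 of them qualify.
Total: 306 + 2 = 308.

308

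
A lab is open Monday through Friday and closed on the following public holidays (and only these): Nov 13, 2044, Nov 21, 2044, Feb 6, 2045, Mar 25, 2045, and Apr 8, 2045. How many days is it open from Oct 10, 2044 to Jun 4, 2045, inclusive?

168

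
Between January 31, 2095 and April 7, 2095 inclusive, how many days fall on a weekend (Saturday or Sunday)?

January 31, 2095 is a Monday.
The range spans 67 days (inclusive of both endpoints).
67 = 7 × 9 + 4, so there are 9 full weeks plus 4 extra days.
Each full week contributes 2 weekend days (Sat, Sun): 9 × 2 = 18.
The 4 extra days are Mon, Tue, Wed, Thu — none qualify.
Total: 18 + 0 = 18.

18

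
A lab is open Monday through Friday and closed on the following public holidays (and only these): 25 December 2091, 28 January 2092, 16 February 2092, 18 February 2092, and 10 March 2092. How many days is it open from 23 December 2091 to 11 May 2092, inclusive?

23 December 2091 is a Sunday.
The range spans 141 days (inclusive of both endpoints).
141 = 7 × 20 + 1, so there are 20 full weeks plus 1 extra day.
Each full week contributes 5 weekdays (Mon–Fri): 20 × 5 = 100.
The 1 extra day is Sunday — none qualify.
Total: 100 + 0 = 100.
Holidays: 25 December 2091 (Tue); 28 January 2092 (Mon); 16 February 2092 (Sat); 18 February 2092 (Mon); 10 March 2092 (Mon).
4 of the 5 holidays fall on weekdays; the rest are weekends and were already excluded.
Business days: 100 − 4 = 96.

96 working days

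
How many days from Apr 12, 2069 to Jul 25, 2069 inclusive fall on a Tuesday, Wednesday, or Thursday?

45

Apr 12, 2069 is a Friday.
From Apr 12, 2069 to Jul 25, 2069 is 105 days inclusive.
105 = 7 × 15, so the span is exactly 15 full weeks.
Each full week contributes 3 days from the set (Tue, Wed, Thu): 15 × 3 = 45.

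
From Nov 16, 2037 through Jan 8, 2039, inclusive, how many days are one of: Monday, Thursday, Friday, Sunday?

Nov 16, 2037 is a Monday.
The range spans 419 days (inclusive of both endpoints).
419 = 7 × 59 + 6, so there are 59 full weeks plus 6 extra days.
Each full week contributes 4 days from the set (Mon, Thu, Fri, Sun): 59 × 4 = 236.
The 6 extra days are Mon, Tue, Wed, Thu, Fri, Sat — 3 of them qualify.
Total: 236 + 3 = 239.

239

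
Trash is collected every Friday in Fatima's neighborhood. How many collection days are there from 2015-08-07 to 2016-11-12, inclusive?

67

2015-08-07 is a Friday.
From 2015-08-07 to 2016-11-12 is 464 days inclusive.
464 = 7 × 66 + 2, so there are 66 full weeks plus 2 extra days.
Each full week contributes one Friday: 66 so far.
The 2 extra days are Fri, Sat — 1 of them qualifies.
Total: 66 + 1 = 67.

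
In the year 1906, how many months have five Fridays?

4

A month has five Fridays exactly when Friday falls within its first (length − 28) days.
Jan: 31 days, starts Mon → 5 of Mon, Tue, Wed
Feb: 28 days, starts Thu → 5 of (none)
Mar: 31 days, starts Thu → 5 of Thu, Fri, Sat ✓
Apr: 30 days, starts Sun → 5 of Sun, Mon
May: 31 days, starts Tue → 5 of Tue, Wed, Thu
Jun: 30 days, starts Fri → 5 of Fri, Sat ✓
Jul: 31 days, starts Sun → 5 of Sun, Mon, Tue
Aug: 31 days, starts Wed → 5 of Wed, Thu, Fri ✓
Sep: 30 days, starts Sat → 5 of Sat, Sun
Oct: 31 days, starts Mon → 5 of Mon, Tue, Wed
Nov: 30 days, starts Thu → 5 of Thu, Fri ✓
Dec: 31 days, starts Sat → 5 of Sat, Sun, Mon
Months with five Fridays: Mar, Jun, Aug, Nov.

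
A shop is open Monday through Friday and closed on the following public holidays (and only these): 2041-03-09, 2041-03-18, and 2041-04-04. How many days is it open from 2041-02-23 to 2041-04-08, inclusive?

2041-02-23 is a Saturday.
From 2041-02-23 to 2041-04-08 is 45 days inclusive.
45 = 7 × 6 + 3, so there are 6 full weeks plus 3 extra days.
Each full week contributes 5 weekdays (Mon–Fri): 6 × 5 = 30.
The 3 extra days are Saturday, Sunday, Monday — 1 of them qualifies.
Total: 30 + 1 = 31.
Holidays: 2041-03-09 (Sat); 2041-03-18 (Mon); 2041-04-04 (Thu).
2 of the 3 holidays fall on weekdays; the rest are weekends and were already excluded.
Business days: 31 − 2 = 29.

29 working days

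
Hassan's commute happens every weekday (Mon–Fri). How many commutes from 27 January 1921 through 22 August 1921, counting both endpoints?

27 January 1921 is a Thursday.
From 27 January 1921 to 22 August 1921 is 208 days inclusive.
208 = 7 × 29 + 5, so there are 29 full weeks plus 5 extra days.
Each full week contributes 5 weekdays (Mon–Fri): 29 × 5 = 145.
The 5 extra days are Thu, Fri, Sat, Sun, Mon — 3 of them qualify.
Total: 145 + 3 = 148.

148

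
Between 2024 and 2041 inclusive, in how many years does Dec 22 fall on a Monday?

3

Day of week of December 22 in each year:
2024: Sun, 2025: Mon ✓, 2026: Tue, 2027: Wed, 2028: Fri, 2029: Sat, 2030: Sun, 2031: Mon ✓, 2032: Wed, 2033: Thu, 2034: Fri, 2035: Sat, 2036: Mon ✓, 2037: Tue, 2038: Wed, 2039: Thu, 2040: Sat, 2041: Sun
Mondays: 2025, 2031, 2036.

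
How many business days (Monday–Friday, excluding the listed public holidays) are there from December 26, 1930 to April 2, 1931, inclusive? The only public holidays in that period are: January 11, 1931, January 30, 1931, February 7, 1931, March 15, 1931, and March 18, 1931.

December 26, 1930 is a Friday.
From December 26, 1930 to April 2, 1931 is 98 days inclusive.
98 = 7 × 14, so the span is exactly 14 full weeks.
Each full week contributes 5 weekdays (Mon–Fri): 14 × 5 = 70.
Total: 70.
Holidays: January 11, 1931 (Sun); January 30, 1931 (Fri); February 7, 1931 (Sat); March 15, 1931 (Sun); March 18, 1931 (Wed).
2 of the 5 holidays fall on weekdays; the rest are weekends and were already excluded.
Business days: 70 − 2 = 68.

68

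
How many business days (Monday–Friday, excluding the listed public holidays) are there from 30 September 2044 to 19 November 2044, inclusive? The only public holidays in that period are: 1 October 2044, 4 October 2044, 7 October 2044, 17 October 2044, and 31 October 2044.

30 September 2044 is a Friday.
From 30 September 2044 to 19 November 2044 is 51 days inclusive.
51 = 7 × 7 + 2, so there are 7 full weeks plus 2 extra days.
Each full week contributes 5 weekdays (Mon–Fri): 7 × 5 = 35.
The 2 extra days are Friday, Saturday — 1 of them qualifies.
Total: 35 + 1 = 36.
Holidays: 1 October 2044 (Sat); 4 October 2044 (Tue); 7 October 2044 (Fri); 17 October 2044 (Mon); 31 October 2044 (Mon).
4 of the 5 holidays fall on weekdays; the rest are weekends and were already excluded.
Business days: 36 − 4 = 32.

32 business days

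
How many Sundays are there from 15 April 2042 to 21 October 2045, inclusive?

183

15 April 2042 is a Tuesday.
From 15 April 2042 to 21 October 2045 is 1286 days inclusive.
1286 = 7 × 183 + 5, so there are 183 full weeks plus 5 extra days.
Each full week contributes one Sunday: 183 so far.
The 5 extra days are Tuesday, Wednesday, Thursday, Friday, Saturday — none qualify.
Total: 183 + 0 = 183.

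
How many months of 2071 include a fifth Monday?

4

A month has five Mondays exactly when Monday falls within its first (length − 28) days.
Jan: 31 days, starts Thu → 5 of Thu, Fri, Sat
Feb: 28 days, starts Sun → 5 of (none)
Mar: 31 days, starts Sun → 5 of Sun, Mon, Tue ✓
Apr: 30 days, starts Wed → 5 of Wed, Thu
May: 31 days, starts Fri → 5 of Fri, Sat, Sun
Jun: 30 days, starts Mon → 5 of Mon, Tue ✓
Jul: 31 days, starts Wed → 5 of Wed, Thu, Fri
Aug: 31 days, starts Sat → 5 of Sat, Sun, Mon ✓
Sep: 30 days, starts Tue → 5 of Tue, Wed
Oct: 31 days, starts Thu → 5 of Thu, Fri, Sat
Nov: 30 days, starts Sun → 5 of Sun, Mon ✓
Dec: 31 days, starts Tue → 5 of Tue, Wed, Thu
Months with five Mondays: Mar, Jun, Aug, Nov.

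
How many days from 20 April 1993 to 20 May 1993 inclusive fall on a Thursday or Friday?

9

20 April 1993 is a Tuesday.
The range spans 31 days (inclusive of both endpoints).
31 = 7 × 4 + 3, so there are 4 full weeks plus 3 extra days.
Each full week contributes 2 days from the set (Thu, Fri): 4 × 2 = 8.
The 3 extra days are Tuesday, Wednesday, Thursday — 1 of them qualifies.
Total: 8 + 1 = 9.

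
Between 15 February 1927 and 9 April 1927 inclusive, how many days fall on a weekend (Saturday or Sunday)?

15 February 1927 is a Tuesday.
That's 54 days from start to end, counting both.
54 = 7 × 7 + 5, so there are 7 full weeks plus 5 extra days.
Each full week contributes 2 weekend days (Sat, Sun): 7 × 2 = 14.
The 5 extra days are Tue, Wed, Thu, Fri, Sat — 1 of them qualifies.
Total: 14 + 1 = 15.

15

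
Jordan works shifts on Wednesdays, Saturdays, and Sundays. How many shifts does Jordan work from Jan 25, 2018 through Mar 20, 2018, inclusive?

Jan 25, 2018 is a Thursday.
From Jan 25, 2018 to Mar 20, 2018 is 55 days inclusive.
55 = 7 × 7 + 6, so there are 7 full weeks plus 6 extra days.
Each full week contributes 3 days from the set (Wed, Sat, Sun): 7 × 3 = 21.
The 6 extra days are Thursday, Friday, Saturday, Sunday, Monday, Tuesday — 2 of them qualify.
Total: 21 + 2 = 23.

23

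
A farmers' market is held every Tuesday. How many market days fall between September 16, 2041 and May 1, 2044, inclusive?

September 16, 2041 is a Monday.
The range spans 959 days (inclusive of both endpoints).
959 = 7 × 137, so the span is exactly 137 full weeks.
Each full week contributes one Tuesday: 137 so far.
Total: 137.

137 Tuesdays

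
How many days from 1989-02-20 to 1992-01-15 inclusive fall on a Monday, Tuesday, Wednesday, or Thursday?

1989-02-20 is a Monday.
The range spans 1060 days (inclusive of both endpoints).
1060 = 7 × 151 + 3, so there are 151 full weeks plus 3 extra days.
Each full week contributes 4 days from the set (Mon, Tue, Wed, Thu): 151 × 4 = 604.
The 3 extra days are Mon, Tue, Wed — 3 of them qualify.
Total: 604 + 3 = 607.

607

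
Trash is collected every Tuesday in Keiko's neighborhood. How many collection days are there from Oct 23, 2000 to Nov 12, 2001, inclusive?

55 Tuesdays

Oct 23, 2000 is a Monday.
From Oct 23, 2000 to Nov 12, 2001 is 386 days inclusive.
386 = 7 × 55 + 1, so there are 55 full weeks plus 1 extra day.
Each full week contributes one Tuesday: 55 so far.
The 1 extra day is Mon — none qualify.
Total: 55 + 0 = 55.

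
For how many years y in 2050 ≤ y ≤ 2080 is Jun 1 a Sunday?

Day of week of June 1 in each year:
2050: Wed, 2051: Thu, 2052: Sat, 2053: Sun ✓, 2054: Mon, 2055: Tue, 2056: Thu, 2057: Fri, 2058: Sat, 2059: Sun ✓, 2060: Tue, 2061: Wed, 2062: Thu, 2063: Fri, 2064: Sun ✓, 2065: Mon, 2066: Tue, 2067: Wed, 2068: Fri, 2069: Sat, 2070: Sun ✓, 2071: Mon, 2072: Wed, 2073: Thu, 2074: Fri, 2075: Sat, 2076: Mon, 2077: Tue, 2078: Wed, 2079: Thu, 2080: Sat
Sundays: 2053, 2059, 2064, 2070.

4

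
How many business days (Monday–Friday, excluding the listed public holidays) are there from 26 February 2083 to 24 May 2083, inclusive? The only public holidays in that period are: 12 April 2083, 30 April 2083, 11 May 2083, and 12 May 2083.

26 February 2083 is a Friday.
That's 88 days from start to end, counting both.
88 = 7 × 12 + 4, so there are 12 full weeks plus 4 extra days.
Each full week contributes 5 weekdays (Mon–Fri): 12 × 5 = 60.
The 4 extra days are Fri, Sat, Sun, Mon — 2 of them qualify.
Total: 60 + 2 = 62.
Holidays: 12 April 2083 (Mon); 30 April 2083 (Fri); 11 May 2083 (Tue); 12 May 2083 (Wed).
All 4 holidays fall on weekdays, so subtract 4.
Business days: 62 − 4 = 58.

58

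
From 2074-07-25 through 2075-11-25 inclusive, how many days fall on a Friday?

2074-07-25 is a Wednesday.
From 2074-07-25 to 2075-11-25 is 489 days inclusive.
489 = 7 × 69 + 6, so there are 69 full weeks plus 6 extra days.
Each full week contributes one Friday: 69 so far.
The 6 extra days are Wed, Thu, Fri, Sat, Sun, Mon — 1 of them qualifies.
Total: 69 + 1 = 70.

70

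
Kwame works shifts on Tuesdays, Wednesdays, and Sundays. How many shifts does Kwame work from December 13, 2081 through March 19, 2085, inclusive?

511

December 13, 2081 is a Saturday.
From December 13, 2081 to March 19, 2085 is 1193 days inclusive.
1193 = 7 × 170 + 3, so there are 170 full weeks plus 3 extra days.
Each full week contributes 3 days from the set (Tue, Wed, Sun): 170 × 3 = 510.
The 3 extra days are Saturday, Sunday, Monday — 1 of them qualifies.
Total: 510 + 1 = 511.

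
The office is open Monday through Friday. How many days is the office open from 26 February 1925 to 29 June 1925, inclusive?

88 weekdays

26 February 1925 is a Thursday.
That's 124 days from start to end, counting both.
124 = 7 × 17 + 5, so there are 17 full weeks plus 5 extra days.
Each full week contributes 5 weekdays (Mon–Fri): 17 × 5 = 85.
The 5 extra days are Thu, Fri, Sat, Sun, Mon — 3 of them qualify.
Total: 85 + 3 = 88.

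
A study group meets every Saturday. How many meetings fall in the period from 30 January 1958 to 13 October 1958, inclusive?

30 January 1958 is a Thursday.
From 30 January 1958 to 13 October 1958 is 257 days inclusive.
257 = 7 × 36 + 5, so there are 36 full weeks plus 5 extra days.
Each full week contributes one Saturday: 36 so far.
The 5 extra days are Thu, Fri, Sat, Sun, Mon — 1 of them qualifies.
Total: 36 + 1 = 37.

37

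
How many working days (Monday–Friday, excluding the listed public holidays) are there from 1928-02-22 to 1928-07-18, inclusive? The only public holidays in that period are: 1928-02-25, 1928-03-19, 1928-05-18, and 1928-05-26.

104 working days

1928-02-22 is a Wednesday.
The range spans 148 days (inclusive of both endpoints).
148 = 7 × 21 + 1, so there are 21 full weeks plus 1 extra day.
Each full week contributes 5 weekdays (Mon–Fri): 21 × 5 = 105.
The 1 extra day is Wednesday — 1 of them qualifies.
Total: 105 + 1 = 106.
Holidays: 1928-02-25 (Sat); 1928-03-19 (Mon); 1928-05-18 (Fri); 1928-05-26 (Sat).
2 of the 4 holidays fall on weekdays; the rest are weekends and were already excluded.
Business days: 106 − 2 = 104.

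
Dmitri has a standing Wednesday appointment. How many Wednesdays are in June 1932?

Jun 1, 1932 is a Wednesday.
That's 30 days from start to end, counting both.
30 = 7 × 4 + 2, so there are 4 full weeks plus 2 extra days.
Each full week contributes one Wednesday: 4 so far.
The 2 extra days are Wed, Thu — 1 of them qualifies.
Total: 4 + 1 = 5.

5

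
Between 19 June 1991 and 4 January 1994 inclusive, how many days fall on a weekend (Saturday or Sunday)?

19 June 1991 is a Wednesday.
From 19 June 1991 to 4 January 1994 is 931 days inclusive.
931 = 7 × 133, so the span is exactly 133 full weeks.
Each full week contributes 2 weekend days (Sat, Sun): 133 × 2 = 266.

266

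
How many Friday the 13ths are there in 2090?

The 13th falls on a Friday when the month's 13th has weekday Fri.
Jan 13 is Fri ✓; Feb 13 is Mon; Mar 13 is Mon; Apr 13 is Thu; May 13 is Sat; Jun 13 is Tue; Jul 13 is Thu; Aug 13 is Sun; Sep 13 is Wed; Oct 13 is Fri ✓; Nov 13 is Mon; Dec 13 is Wed.
Friday the 13ths: Jan, Oct.

2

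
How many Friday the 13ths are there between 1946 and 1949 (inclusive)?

Friday-the-13ths by year:
1946: Sep, Dec
1947: Jun
1948: Feb, Aug
1949: May

6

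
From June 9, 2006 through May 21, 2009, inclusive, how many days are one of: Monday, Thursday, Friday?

462

June 9, 2006 is a Friday.
The range spans 1078 days (inclusive of both endpoints).
1078 = 7 × 154, so the span is exactly 154 full weeks.
Each full week contributes 3 days from the set (Mon, Thu, Fri): 154 × 3 = 462.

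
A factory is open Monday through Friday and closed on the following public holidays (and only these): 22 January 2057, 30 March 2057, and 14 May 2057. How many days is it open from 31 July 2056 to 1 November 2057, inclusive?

326

31 July 2056 is a Monday.
The range spans 459 days (inclusive of both endpoints).
459 = 7 × 65 + 4, so there are 65 full weeks plus 4 extra days.
Each full week contributes 5 weekdays (Mon–Fri): 65 × 5 = 325.
The 4 extra days are Monday, Tuesday, Wednesday, Thursday — 4 of them qualify.
Total: 325 + 4 = 329.
Holidays: 22 January 2057 (Mon); 30 March 2057 (Fri); 14 May 2057 (Mon).
All 3 holidays fall on weekdays, so subtract 3.
Business days: 329 − 3 = 326.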